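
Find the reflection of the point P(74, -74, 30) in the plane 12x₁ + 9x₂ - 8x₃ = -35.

With n = (12, 9, -8), the signed offset is (n·P − (-35))/|n|² = 17/289 = 1/17.
P' = P − 2t·n = (74, -74, 30) − (2/17)·(12, 9, -8) = (1234/17, -1276/17, 526/17).

(1234/17, -1276/17, 526/17)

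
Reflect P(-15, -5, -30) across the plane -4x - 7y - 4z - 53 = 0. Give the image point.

(1, 23, -14)

n = (-4, -7, -4), |n|² = 81, n·P − 53 = 162, so t = 162/81 = 2.
Foot F = P − 2·n = (-7, 9, -22); the reflection is 2F − P = (1, 23, -14).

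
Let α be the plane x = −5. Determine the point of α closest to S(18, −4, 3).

(-5, -4, 3)

The perpendicular from S has direction n = (1, 0, 0): r = (18, −4, 3) + t(1, 0, 0).
Substitute into the plane: n·(S + tn) = -5 gives 18 + 1t = -5, so t = -23.
Foot = (18, −4, 3) + (-23)·(1, 0, 0) = (−5, −4, 3).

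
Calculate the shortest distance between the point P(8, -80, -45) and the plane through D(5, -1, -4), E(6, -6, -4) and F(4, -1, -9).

DE = (1, -5, 0) and DF = (-1, 0, -5), so a normal is n = DE × DF = (25, 5, -5).
n = (25, 5, -5); n·P − 140 = -115; |n| = 15√3; distance = 115/(15√3) = 23√3/9.

23√3/9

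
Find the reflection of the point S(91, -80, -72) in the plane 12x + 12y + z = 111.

With n = (12, 12, 1), the signed offset is (n·S − 111)/|n|² = -51/289 = -3/17.
S' = S − 2t·n = (91, -80, -72) − (-6/17)·(12, 12, 1) = (1619/17, -1288/17, -1218/17).

(1619/17, -1288/17, -1218/17)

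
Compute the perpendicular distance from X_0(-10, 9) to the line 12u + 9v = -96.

19/5

d = |12·(-10) + 9·9 − (-96)| / √(144 + 81) = |57|/15 = 19/5.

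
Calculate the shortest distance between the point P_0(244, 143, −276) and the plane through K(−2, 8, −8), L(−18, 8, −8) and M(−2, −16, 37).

KL = (−16, 0, 0) and KM = (0, −24, 45), so a normal is n = KL × KM = (0, 720, 384).
d = |720·143 + 384·(-276) − 2688| / √(0 + 518400 + 147456) = |-5712| / 816 = 7.

7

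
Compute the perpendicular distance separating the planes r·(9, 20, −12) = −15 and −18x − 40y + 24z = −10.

Divide the second equation by -2 to match normals: 9x + 20y − 12z = 5.
Both planes have normal n = (9, 20, −12), |n| = 25. Any point on the first plane is at distance |5 − (-15)|/|n| = 20/25 = 4/5 from the second.

4/5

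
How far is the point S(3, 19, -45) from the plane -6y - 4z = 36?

15/√13

n = (0, -6, -4); n·P − 36 = 30; |n| = 2√13; distance = 30/(2√13) = 15/√13.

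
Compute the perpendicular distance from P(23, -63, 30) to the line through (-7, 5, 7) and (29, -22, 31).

√1429

A direction vector is d = (36, -27, 24).
AP = (30, -68, 23), and AP × d = (-1011, 108, 1638).
|AP × d|² = 3716829 and |d|² = 2601, so the distance is √(3716829/2601) = √1429.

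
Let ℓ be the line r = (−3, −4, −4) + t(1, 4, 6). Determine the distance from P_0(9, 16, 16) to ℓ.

4√6

Direction vector d = (1, 4, 6).
AP = (12, 20, 20); AP·d = 212, |AP|² = 944, |d|² = 53.
distance² = |AP|² − (AP·d)²/|d|² = 944 − 44944/53 = 96, so the distance is 4√6.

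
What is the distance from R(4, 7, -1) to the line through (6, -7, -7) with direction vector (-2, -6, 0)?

Direction vector d = (-2, -6, 0).
AP = (-2, 14, 6); AP·d = -80, |AP|² = 236, |d|² = 40.
distance² = |AP|² − (AP·d)²/|d|² = 236 − 6400/40 = 76, so the distance is 2√19.

2√19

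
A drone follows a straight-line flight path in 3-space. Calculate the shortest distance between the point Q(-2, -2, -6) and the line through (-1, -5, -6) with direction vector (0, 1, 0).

1

Direction vector d = (0, 1, 0).
AP = (-1, 3, 0); AP·d = 3, |AP|² = 10, |d|² = 1.
distance² = |AP|² − (AP·d)²/|d|² = 10 − 9/1 = 1, so the distance is 1.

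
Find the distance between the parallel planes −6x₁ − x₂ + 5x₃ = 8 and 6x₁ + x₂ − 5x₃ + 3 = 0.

5√62/62

Divide the second equation by -1 to match normals: −6x₁ − x₂ + 5x₃ = 3.
With common normal n = (−6, −1, 5) (|n| = √62), the distance is |8 − 3|/|n| = 5/√62.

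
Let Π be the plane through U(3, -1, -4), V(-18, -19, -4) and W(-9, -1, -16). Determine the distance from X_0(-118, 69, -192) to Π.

8

UV = (-21, -18, 0) and UW = (-12, 0, -12), so a normal is n = UV × UW = (216, -252, -216).
n = (216, -252, -216); n·P − 1764 = -3168; |n| = 396; distance = 3168/396 = 8.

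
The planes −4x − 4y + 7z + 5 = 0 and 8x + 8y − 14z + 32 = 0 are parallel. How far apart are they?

7/3

Divide the second equation by -2 to match normals: −4x − 4y + 7z = 16.
With common normal n = (−4, −4, 7) (|n| = 9), the distance is |(-5) − 16|/|n| = 21/9 = 7/3.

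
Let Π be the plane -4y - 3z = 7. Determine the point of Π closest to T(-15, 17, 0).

The perpendicular from T has direction n = (0, -4, -3): r = (-15, 17, 0) + t(0, -4, -3).
Substitute into the plane: n·(T + tn) = 7 gives -68 + 25t = 7, so t = 3.
Foot = (-15, 17, 0) + 3·(0, -4, -3) = (-15, 5, -9).

(-15, 5, -9)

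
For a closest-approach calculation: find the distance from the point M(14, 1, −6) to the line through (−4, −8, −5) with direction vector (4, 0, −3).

√181

Direction vector d = (4, 0, −3).
AP = (18, 9, −1), and AP × d = (−27, 50, −36).
|AP × d|² = 4525 and |d|² = 25, so the distance is √(4525/25) = √181.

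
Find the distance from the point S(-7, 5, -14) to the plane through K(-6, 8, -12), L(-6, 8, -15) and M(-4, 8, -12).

KL = (0, 0, -3) and KM = (2, 0, 0), so a normal is n = KL × KM = (0, -6, 0).
Then n·(-7, 5, -14) - (-48) = 18.
|n| = √(0 + 36 + 0) = 6, so the distance is |18|/6 = 3.

3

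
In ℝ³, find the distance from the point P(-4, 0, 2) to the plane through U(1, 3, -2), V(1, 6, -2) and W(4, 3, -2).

4

UV = (0, 3, 0) and UW = (3, 0, 0), so a normal is n = UV × UW = (0, 0, -9).
Then n·(-4, 0, 2) - 18 = -36.
|n| = √(0 + 0 + 81) = 9, so the distance is |-36|/9 = 4.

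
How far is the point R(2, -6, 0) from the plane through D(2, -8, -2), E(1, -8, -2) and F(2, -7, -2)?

2

DE = (-1, 0, 0) and DF = (0, 1, 0), so a normal is n = DE × DF = (0, 0, -1).
n = (0, 0, -1); n·P − 2 = -2; |n| = 1; distance = 2/1 = 2.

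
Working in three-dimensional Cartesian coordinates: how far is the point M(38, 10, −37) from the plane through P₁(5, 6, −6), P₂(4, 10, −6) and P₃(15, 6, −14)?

19/√42

P₁P₂ = (−1, 4, 0) and P₁P₃ = (10, 0, −8), so a normal is n = P₁P₂ × P₁P₃ = (−32, −8, −40).
n = (−32, −8, −40); n·P − 32 = 152; |n| = 8√42; distance = 152/(8√42) = 19/√42.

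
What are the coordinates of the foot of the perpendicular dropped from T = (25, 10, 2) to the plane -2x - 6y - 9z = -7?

n = (-2, -6, -9), |n|² = 121, and n·T − (-7) = -121.
t = -121/121 = -1, so the foot is T − t·n = (25, 10, 2) − (-1)·(-2, -6, -9) = (23, 4, -7).

(23, 4, -7)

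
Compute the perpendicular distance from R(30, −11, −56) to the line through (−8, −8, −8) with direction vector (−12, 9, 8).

Direction vector d = (−12, 9, 8).
AP = (38, −3, −48); AP·d = -867, |AP|² = 3757, |d|² = 289.
distance² = |AP|² − (AP·d)²/|d|² = 3757 − 751689/289 = 1156, so the distance is 34.

34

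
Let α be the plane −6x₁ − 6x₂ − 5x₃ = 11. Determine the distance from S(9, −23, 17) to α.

12/√97

Normal vector n = (−6, −6, −5), and n·(9, −23, 17) − 11 = −12.
|n| = √(36 + 36 + 25) = √97, so the distance is |-12|/√97 = 12√97/97.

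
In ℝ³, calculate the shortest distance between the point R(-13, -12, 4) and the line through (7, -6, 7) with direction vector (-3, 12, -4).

Direction vector d = (-3, 12, -4).
AP = (-20, -6, -3), and AP × d = (60, -71, -258).
|AP × d|² = 75205 and |d|² = 169, so the distance is √(75205/169) = √445.

√445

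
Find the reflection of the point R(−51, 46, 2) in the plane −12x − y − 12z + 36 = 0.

(-3, 50, 50)

With n = (−12, −1, −12), the signed offset is (n·R − (-36))/|n|² = 578/289 = 2.
R' = R − 2t·n = (−51, 46, 2) − 4·(−12, −1, −12) = (−3, 50, 50).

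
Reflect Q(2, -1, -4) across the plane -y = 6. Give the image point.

n = (0, -1, 0), |n|² = 1, n·Q − 6 = -5, so t = -5/1 = -5.
Foot F = Q − (-5)·n = (2, -6, -4); the reflection is 2F − Q = (2, -11, -4).

(2, -11, -4)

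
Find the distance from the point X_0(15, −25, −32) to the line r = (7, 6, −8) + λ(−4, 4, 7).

√305

Direction vector d = (−4, 4, 7).
AP = (8, −31, −24), and AP × d = (−121, 40, −92).
|AP × d|² = 24705 and |d|² = 81, so the distance is √(24705/81) = √305.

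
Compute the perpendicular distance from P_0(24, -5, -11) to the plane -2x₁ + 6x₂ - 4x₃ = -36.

1/√14

n = (-2, 6, -4); n·P − (-36) = 2; |n| = 2√14; distance = 2/(2√14) = √14/14.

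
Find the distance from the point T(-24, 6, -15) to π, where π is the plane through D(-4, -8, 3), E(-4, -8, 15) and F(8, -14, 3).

DE = (0, 0, 12) and DF = (12, -6, 0), so a normal is n = DE × DF = (72, 144, 0).
n = (72, 144, 0); n·P − (-1440) = 576; |n| = 72√5; distance = 576/(72√5) = 8/√5.

8√5/5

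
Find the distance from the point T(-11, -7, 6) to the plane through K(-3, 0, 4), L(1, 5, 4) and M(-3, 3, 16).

KL = (4, 5, 0) and KM = (0, 3, 12), so a normal is n = KL × KM = (60, -48, 12).
d = |60·(-11) + (-48)·(-7) + 12·6 − (-132)| / √(3600 + 2304 + 144) = |-120| / (12√42) = 5√42/21.

10/√42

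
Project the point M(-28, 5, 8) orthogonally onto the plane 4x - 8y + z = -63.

(-24, -3, 9)

The perpendicular from M has direction n = (4, -8, 1): r = (-28, 5, 8) + μ(4, -8, 1).
Substitute into the plane: n·(M + μn) = -63 gives -144 + 81μ = -63, so μ = 1.
Foot = (-28, 5, 8) + 1·(4, -8, 1) = (-24, -3, 9).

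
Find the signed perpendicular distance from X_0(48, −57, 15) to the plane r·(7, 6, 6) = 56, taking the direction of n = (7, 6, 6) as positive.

28/11

n·X_0 − 56 = 28.
|n| = 11, so the signed distance is 28/11.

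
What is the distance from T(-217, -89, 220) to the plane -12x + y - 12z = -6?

Normal vector n = (-12, 1, -12), and n·(-217, -89, 220) - (-6) = -119.
|n| = √(144 + 1 + 144) = 17, so the distance is |-119|/17 = 7.

7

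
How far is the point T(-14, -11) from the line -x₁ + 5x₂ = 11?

2√26

d = |(-1)·(-14) + 5·(-11) − 11| / √(1 + 25) = |-52|/√26 = 2√26.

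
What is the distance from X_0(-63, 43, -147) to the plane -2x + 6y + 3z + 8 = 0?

7

Normal vector n = (-2, 6, 3), and n·(-63, 43, -147) - (-8) = -49.
|n| = √(4 + 36 + 9) = 7, so the distance is |-49|/7 = 7.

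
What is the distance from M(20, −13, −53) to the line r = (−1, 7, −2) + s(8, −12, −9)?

Direction vector d = (8, −12, −9).
AP = (21, −20, −51), and AP × d = (−432, −219, −92).
|AP × d|² = 243049 and |d|² = 289, so the distance is √(243049/289) = √841 = 29.

29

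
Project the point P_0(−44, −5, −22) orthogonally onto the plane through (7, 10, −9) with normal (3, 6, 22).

n = (3, 6, 22), |n|² = 529, and n·P_0 − (-117) = -529.
t = -529/529 = -1, so the foot is P_0 − t·n = (−44, −5, −22) − (-1)·(3, 6, 22) = (−41, 1, 0).

(-41, 1, 0)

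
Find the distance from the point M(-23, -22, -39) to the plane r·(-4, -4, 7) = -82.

11/9

d = |(-4)·(-23) + (-4)·(-22) + 7·(-39) − (-82)| / √(16 + 16 + 49) = |-11| / 9 = 11/9.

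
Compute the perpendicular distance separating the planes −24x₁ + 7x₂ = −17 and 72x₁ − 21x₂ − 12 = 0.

13/25

Divide the second equation by -3 to match normals: −24x₁ + 7x₂ = -4.
With common normal n = (−24, 7, 0) (|n| = 25), the distance is |(-17) − (-4)|/|n| = 13/25.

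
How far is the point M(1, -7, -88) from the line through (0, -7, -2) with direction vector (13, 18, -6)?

Direction vector d = (13, 18, -6).
AP = (1, 0, -86), and AP × d = (1548, -1112, 18).
|AP × d|² = 3633172 and |d|² = 529, so the distance is √(3633172/529) = √6868 = 2√1717.

2√1717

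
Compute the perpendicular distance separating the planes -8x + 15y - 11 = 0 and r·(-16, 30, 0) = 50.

14/17

Divide the second equation by 2 to match normals: -8x + 15y = 25.
With common normal n = (-8, 15, 0) (|n| = 17), the distance is |11 − 25|/|n| = 14/17.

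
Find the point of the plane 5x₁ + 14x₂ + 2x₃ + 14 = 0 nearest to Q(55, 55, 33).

The perpendicular from Q has direction n = (5, 14, 2): r = (55, 55, 33) + t(5, 14, 2).
Substitute into the plane: n·(Q + tn) = -14 gives 1111 + 225t = -14, so t = -5.
Foot = (55, 55, 33) + (-5)·(5, 14, 2) = (30, −15, 23).

(30, -15, 23)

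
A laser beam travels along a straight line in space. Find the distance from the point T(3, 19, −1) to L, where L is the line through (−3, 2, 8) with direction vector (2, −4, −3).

√377

Direction vector d = (2, −4, −3).
AP = (6, 17, −9); AP·d = -29, |AP|² = 406, |d|² = 29.
distance² = |AP|² − (AP·d)²/|d|² = 406 − 841/29 = 377, so the distance is √377.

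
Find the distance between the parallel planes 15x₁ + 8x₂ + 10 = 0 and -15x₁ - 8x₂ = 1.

9/17

Divide the second equation by -1 to match normals: 15x₁ + 8x₂ = -1.
Both planes have normal n = (15, 8, 0), |n| = 17. Any point on the first plane is at distance |(-1) − (-10)|/|n| = 9/17 from the second.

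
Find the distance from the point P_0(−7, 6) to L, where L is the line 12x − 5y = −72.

The normal to the line is n = (12, −5) with |n| = 13.
|n·P_0 − (-72)| = |-114 − (-72)| = 42, so the distance is 42/13.

42/13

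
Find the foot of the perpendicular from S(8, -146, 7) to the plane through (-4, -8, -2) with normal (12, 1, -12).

(208/17, -2476/17, 47/17)

The perpendicular from S has direction n = (12, 1, -12): r = (8, -146, 7) + λ(12, 1, -12).
Substitute into the plane: n·(S + λn) = -32 gives -134 + 289λ = -32, so λ = 6/17.
Foot = (8, -146, 7) + (6/17)·(12, 1, -12) = (208/17, -2476/17, 47/17).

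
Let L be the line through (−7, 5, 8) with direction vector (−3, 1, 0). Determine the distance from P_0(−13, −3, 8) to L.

3√10

Direction vector d = (−3, 1, 0).
AP = (−6, −8, 0); AP·d = 10, |AP|² = 100, |d|² = 10.
distance² = |AP|² − (AP·d)²/|d|² = 100 − 100/10 = 90, so the distance is 3√10.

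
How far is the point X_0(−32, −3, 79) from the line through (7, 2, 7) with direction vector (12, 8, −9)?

Direction vector d = (12, 8, −9).
AP = (−39, −5, 72), and AP × d = (−531, 513, −252).
|AP × d|² = 608634 and |d|² = 289, so the distance is √(608634/289) = √2106 = 9√26.

9√26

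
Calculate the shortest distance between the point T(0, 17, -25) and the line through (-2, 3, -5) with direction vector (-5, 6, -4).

Direction vector d = (-5, 6, -4).
AP = (2, 14, -20); AP·d = 154, |AP|² = 600, |d|² = 77.
distance² = |AP|² − (AP·d)²/|d|² = 600 − 23716/77 = 292, so the distance is 2√73.

2√73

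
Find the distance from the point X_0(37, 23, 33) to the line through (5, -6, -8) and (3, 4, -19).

A direction vector is d = (-2, 10, -11).
AP = (32, 29, 41); AP·d = -225, |AP|² = 3546, |d|² = 225.
distance² = |AP|² − (AP·d)²/|d|² = 3546 − 50625/225 = 3321, so the distance is 9√41.

9√41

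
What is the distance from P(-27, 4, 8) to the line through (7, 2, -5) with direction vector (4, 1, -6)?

Direction vector d = (4, 1, -6).
AP = (-34, 2, 13), and AP × d = (-25, -152, -42).
|AP × d|² = 25493 and |d|² = 53, so the distance is √(25493/53) = √481.

√481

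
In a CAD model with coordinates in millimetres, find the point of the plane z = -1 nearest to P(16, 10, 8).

(16, 10, -1)

n = (0, 0, 1), |n|² = 1, and n·P − (-1) = 9.
t = 9/1 = 9, so the foot is P − t·n = (16, 10, 8) − 9·(0, 0, 1) = (16, 10, -1).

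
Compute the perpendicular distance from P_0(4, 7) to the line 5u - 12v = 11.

75/13

The normal to the line is n = (5, -12) with |n| = 13.
|n·P_0 − 11| = |-64 − 11| = 75, so the distance is 75/13.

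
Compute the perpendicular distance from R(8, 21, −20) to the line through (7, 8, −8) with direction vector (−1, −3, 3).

Direction vector d = (−1, −3, 3).
AP = (1, 13, −12), and AP × d = (3, 9, 10).
|AP × d|² = 190 and |d|² = 19, so the distance is √(190/19) = √10.

√10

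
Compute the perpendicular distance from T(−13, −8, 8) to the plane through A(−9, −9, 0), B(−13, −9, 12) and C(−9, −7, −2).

AB = (−4, 0, 12) and AC = (0, 2, −2), so a normal is n = AB × AC = (−24, −8, −8).
Then n·(−13, −8, 8) − 288 = 24.
|n| = √(576 + 64 + 64) = 8√11, so the distance is |24|/(8√11) = 3/√11.

3√11/11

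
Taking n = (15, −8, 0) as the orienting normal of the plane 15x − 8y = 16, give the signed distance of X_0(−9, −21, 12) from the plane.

n·X_0 − 16 = 17.
|n| = 17, so the signed distance is 17/17 = 1.

1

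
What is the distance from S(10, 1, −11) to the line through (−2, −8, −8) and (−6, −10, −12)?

A direction vector is d = (−4, −2, −4).
AP = (12, 9, −3); AP·d = -54, |AP|² = 234, |d|² = 36.
distance² = |AP|² − (AP·d)²/|d|² = 234 − 2916/36 = 153, so the distance is 3√17.

3√17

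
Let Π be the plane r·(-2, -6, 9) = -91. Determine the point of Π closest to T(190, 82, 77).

(2074/11, 854/11, 919/11)

n = (-2, -6, 9), |n|² = 121, and n·T − (-91) = -88.
t = -88/121 = -8/11, so the foot is T − t·n = (190, 82, 77) − (-8/11)·(-2, -6, 9) = (2074/11, 854/11, 919/11).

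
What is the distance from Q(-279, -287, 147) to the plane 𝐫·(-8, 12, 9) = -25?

8

Normal vector n = (-8, 12, 9), and n·(-279, -287, 147) - (-25) = 136.
|n| = √(64 + 144 + 81) = 17, so the distance is |136|/17 = 8.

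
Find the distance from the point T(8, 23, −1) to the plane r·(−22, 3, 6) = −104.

9/23

Normal vector n = (−22, 3, 6), and n·(8, 23, −1) − (−104) = −9.
|n| = √(484 + 9 + 36) = 23, so the distance is |-9|/23 = 9/23.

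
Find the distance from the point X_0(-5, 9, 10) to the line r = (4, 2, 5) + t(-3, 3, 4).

√19

Direction vector d = (-3, 3, 4).
AP = (-9, 7, 5); AP·d = 68, |AP|² = 155, |d|² = 34.
distance² = |AP|² − (AP·d)²/|d|² = 155 − 4624/34 = 19, so the distance is √19.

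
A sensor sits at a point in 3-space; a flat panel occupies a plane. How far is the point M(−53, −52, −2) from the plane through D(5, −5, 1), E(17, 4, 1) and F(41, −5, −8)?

DE = (12, 9, 0) and DF = (36, 0, −9), so a normal is n = DE × DF = (−81, 108, −324).
Then n·(−53, −52, −2) − (−1269) = 594.
|n| = √(6561 + 11664 + 104976) = 351, so the distance is |594|/351 = 22/13.

22/13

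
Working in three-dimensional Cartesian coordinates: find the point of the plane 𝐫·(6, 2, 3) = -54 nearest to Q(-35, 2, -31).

n = (6, 2, 3), |n|² = 49, and n·Q − (-54) = -245.
t = -245/49 = -5, so the foot is Q − t·n = (-35, 2, -31) − (-5)·(6, 2, 3) = (-5, 12, -16).

(-5, 12, -16)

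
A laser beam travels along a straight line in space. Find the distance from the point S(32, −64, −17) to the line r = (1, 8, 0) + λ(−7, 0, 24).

Direction vector d = (−7, 0, 24).
AP = (31, −72, −17), and AP × d = (−1728, −625, −504).
|AP × d|² = 3630625 and |d|² = 625, so the distance is √(3630625/625) = √5809.

√5809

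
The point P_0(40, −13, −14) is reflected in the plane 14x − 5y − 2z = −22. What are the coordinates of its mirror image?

(-44, 17, -2)

With n = (14, −5, −2), the signed offset is (n·P_0 − (-22))/|n|² = 675/225 = 3.
P_0' = P_0 − 2t·n = (40, −13, −14) − 6·(14, −5, −2) = (−44, 17, −2).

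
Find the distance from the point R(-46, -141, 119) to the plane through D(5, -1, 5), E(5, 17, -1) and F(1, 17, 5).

DE = (0, 18, -6) and DF = (-4, 18, 0), so a normal is n = DE × DF = (108, 24, 72).
d = |108·(-46) + 24·(-141) + 72·119 − 876| / √(11664 + 576 + 5184) = |-660| / 132 = 5.

5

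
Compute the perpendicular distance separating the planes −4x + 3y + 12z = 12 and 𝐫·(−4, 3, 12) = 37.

Both planes have normal n = (−4, 3, 12), |n| = 13. Any point on the first plane is at distance |37 − 12|/|n| = 25/13 from the second.

25/13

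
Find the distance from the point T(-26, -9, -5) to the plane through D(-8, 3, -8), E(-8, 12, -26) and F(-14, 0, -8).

DE = (0, 9, -18) and DF = (-6, -3, 0), so a normal is n = DE × DF = (-54, 108, 54).
d = |(-54)·(-26) + 108·(-9) + 54·(-5) − 324| / √(2916 + 11664 + 2916) = |-162| / (54√6) = 3/√6.

√6/2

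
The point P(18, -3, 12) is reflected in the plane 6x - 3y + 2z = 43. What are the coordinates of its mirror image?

With n = (6, -3, 2), the signed offset is (n·P − 43)/|n|² = 98/49 = 2.
P' = P − 2t·n = (18, -3, 12) − 4·(6, -3, 2) = (-6, 9, 4).

(-6, 9, 4)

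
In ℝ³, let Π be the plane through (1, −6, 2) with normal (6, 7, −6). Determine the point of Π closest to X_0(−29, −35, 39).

n = (6, 7, −6), |n|² = 121, and n·X_0 − (-48) = -605.
t = -605/121 = -5, so the foot is X_0 − t·n = (−29, −35, 39) − (-5)·(6, 7, −6) = (1, 0, 9).

(1, 0, 9)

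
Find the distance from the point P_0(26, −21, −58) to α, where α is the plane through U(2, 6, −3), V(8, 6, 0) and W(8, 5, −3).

28/√41

UV = (6, 0, 3) and UW = (6, −1, 0), so a normal is n = UV × UW = (3, 18, −6).
n = (3, 18, −6); n·P − 132 = -84; |n| = 3√41; distance = 84/(3√41) = 28/√41.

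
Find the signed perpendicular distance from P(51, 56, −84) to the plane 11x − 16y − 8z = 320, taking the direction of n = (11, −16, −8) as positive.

17/21

n·P − 320 = 17.
|n| = 21, so the signed distance is 17/21.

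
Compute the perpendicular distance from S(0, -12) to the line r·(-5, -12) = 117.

The normal to the line is n = (-5, -12) with |n| = 13.
|n·S − 117| = |144 − 117| = 27, so the distance is 27/13.

27/13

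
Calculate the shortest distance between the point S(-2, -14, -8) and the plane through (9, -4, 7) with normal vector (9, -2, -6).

The plane has equation n·(r − (9, -4, 7)) = 0, i.e. n·r = 47.
Then n·(-2, -14, -8) - 47 = 11.
|n| = √(81 + 4 + 36) = 11, so the distance is |11|/11 = 1.

1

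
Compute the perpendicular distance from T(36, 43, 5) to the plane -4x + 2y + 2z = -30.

Normal vector n = (-4, 2, 2), and n·(36, 43, 5) - (-30) = -18.
|n| = √(16 + 4 + 4) = 2√6, so the distance is |-18|/(2√6) = 9/√6.

3√6/2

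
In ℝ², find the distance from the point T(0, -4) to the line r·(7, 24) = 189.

The normal to the line is n = (7, 24) with |n| = 25.
|n·T − 189| = |-96 − 189| = 285, so the distance is 285/25 = 57/5.

57/5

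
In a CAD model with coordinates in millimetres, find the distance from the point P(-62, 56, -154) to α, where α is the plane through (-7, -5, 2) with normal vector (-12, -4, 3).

4

The plane has equation n·(r − (-7, -5, 2)) = 0, i.e. n·r = 110.
d = |(-12)·(-62) + (-4)·56 + 3·(-154) − 110| / √(144 + 16 + 9) = |-52| / 13 = 4.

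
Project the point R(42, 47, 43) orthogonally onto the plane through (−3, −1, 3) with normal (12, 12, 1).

The perpendicular from R has direction n = (12, 12, 1): r = (42, 47, 43) + t(12, 12, 1).
Substitute into the plane: n·(R + tn) = -45 gives 1111 + 289t = -45, so t = -4.
Foot = (42, 47, 43) + (-4)·(12, 12, 1) = (−6, −1, 39).

(-6, -1, 39)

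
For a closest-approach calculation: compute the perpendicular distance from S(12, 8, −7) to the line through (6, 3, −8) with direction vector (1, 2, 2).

√26

Direction vector d = (1, 2, 2).
AP = (6, 5, 1); AP·d = 18, |AP|² = 62, |d|² = 9.
distance² = |AP|² − (AP·d)²/|d|² = 62 − 324/9 = 26, so the distance is √26.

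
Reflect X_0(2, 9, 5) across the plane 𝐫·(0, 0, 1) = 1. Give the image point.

With n = (0, 0, 1), the signed offset is (n·X_0 − 1)/|n|² = 4/1 = 4.
X_0' = X_0 − 2t·n = (2, 9, 5) − 8·(0, 0, 1) = (2, 9, -3).

(2, 9, -3)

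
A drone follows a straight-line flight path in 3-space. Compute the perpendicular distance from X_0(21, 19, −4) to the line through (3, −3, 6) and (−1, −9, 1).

A direction vector is d = (−4, −6, −5).
AP = (18, 22, −10); AP·d = -154, |AP|² = 908, |d|² = 77.
distance² = |AP|² − (AP·d)²/|d|² = 908 − 23716/77 = 600, so the distance is 10√6.

10√6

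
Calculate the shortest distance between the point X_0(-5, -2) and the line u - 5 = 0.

d = |1·(-5) + 0·(-2) − 5| / √(1 + 0) = |-10|/1 = 10.

10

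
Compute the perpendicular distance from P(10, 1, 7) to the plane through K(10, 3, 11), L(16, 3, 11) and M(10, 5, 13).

KL = (6, 0, 0) and KM = (0, 2, 2), so a normal is n = KL × KM = (0, -12, 12).
Then n·(10, 1, 7) - 96 = -24.
|n| = √(0 + 144 + 144) = 12√2, so the distance is |-24|/(12√2) = √2.

√2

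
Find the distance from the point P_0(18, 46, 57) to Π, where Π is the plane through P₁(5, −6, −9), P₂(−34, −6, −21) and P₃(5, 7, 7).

P₁P₂ = (−39, 0, −12) and P₁P₃ = (0, 13, 16), so a normal is n = P₁P₂ × P₁P₃ = (156, 624, −507).
n = (156, 624, −507); n·P − 1599 = 1014; |n| = 819; distance = 1014/819 = 26/21.

26/21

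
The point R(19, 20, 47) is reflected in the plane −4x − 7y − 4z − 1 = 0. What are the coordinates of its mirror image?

(-21, -50, 7)

n = (−4, −7, −4), |n|² = 81, n·R − 1 = -405, so t = -405/81 = -5.
Foot F = R − (-5)·n = (−1, −15, 27); the reflection is 2F − R = (−21, −50, 7).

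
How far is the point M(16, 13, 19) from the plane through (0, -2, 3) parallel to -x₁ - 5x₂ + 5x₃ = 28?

11√51/51

Parallel planes share the normal n = (-1, -5, 5); since (0, -2, 3) lies on the plane, its equation is -x₁ - 5x₂ + 5x₃ = 25.
Then n·(16, 13, 19) - 25 = -11.
|n| = √(1 + 25 + 25) = √51, so the distance is |-11|/√51 = 11/√51.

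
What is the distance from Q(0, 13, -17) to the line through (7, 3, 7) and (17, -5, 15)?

A direction vector is d = (10, -8, 8).
AP = (-7, 10, -24), and AP × d = (-112, -184, -44).
|AP × d|² = 48336 and |d|² = 228, so the distance is √(48336/228) = √212 = 2√53.

2√53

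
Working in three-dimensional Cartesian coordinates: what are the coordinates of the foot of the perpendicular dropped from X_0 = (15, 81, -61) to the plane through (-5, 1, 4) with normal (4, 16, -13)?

(-5, 1, 4)

The perpendicular from X_0 has direction n = (4, 16, -13): r = (15, 81, -61) + μ(4, 16, -13).
Substitute into the plane: n·(X_0 + μn) = -56 gives 2149 + 441μ = -56, so μ = -5.
Foot = (15, 81, -61) + (-5)·(4, 16, -13) = (-5, 1, 4).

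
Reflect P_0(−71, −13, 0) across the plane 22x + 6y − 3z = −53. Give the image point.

n = (22, 6, −3), |n|² = 529, n·P_0 − (-53) = -1587, so t = -1587/529 = -3.
Foot F = P_0 − (-3)·n = (−5, 5, −9); the reflection is 2F − P_0 = (61, 23, −18).

(61, 23, -18)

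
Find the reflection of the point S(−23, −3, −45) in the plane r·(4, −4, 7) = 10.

With n = (4, −4, 7), the signed offset is (n·S − 10)/|n|² = -405/81 = -5.
S' = S − 2t·n = (−23, −3, −45) − (-10)·(4, −4, 7) = (17, −43, 25).

(17, -43, 25)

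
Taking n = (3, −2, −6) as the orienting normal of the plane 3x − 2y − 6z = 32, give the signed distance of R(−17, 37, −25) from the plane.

n·R − 32 = -7.
|n| = 7, so the signed distance is -7/7 = -1.

-1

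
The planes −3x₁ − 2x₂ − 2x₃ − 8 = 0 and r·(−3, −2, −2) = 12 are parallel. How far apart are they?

4/√17

Both planes have normal n = (−3, −2, −2), |n| = √17. Any point on the first plane is at distance |12 − 8|/|n| = 4/√17 = 4√17/17 from the second.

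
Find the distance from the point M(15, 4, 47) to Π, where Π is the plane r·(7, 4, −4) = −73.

d = |7·15 + 4·4 + (-4)·47 − (-73)| / √(49 + 16 + 16) = |6| / 9 = 2/3.

2/3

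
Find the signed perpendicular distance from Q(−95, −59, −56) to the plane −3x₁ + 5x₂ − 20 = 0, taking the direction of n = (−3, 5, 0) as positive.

-30/√34

n·Q − 20 = -30.
|n| = √34, so the signed distance is -30/√34.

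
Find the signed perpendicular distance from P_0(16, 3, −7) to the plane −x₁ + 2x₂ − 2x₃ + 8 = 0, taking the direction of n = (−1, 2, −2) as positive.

n·P_0 − (-8) = 12.
|n| = 3, so the signed distance is 12/3 = 4.

4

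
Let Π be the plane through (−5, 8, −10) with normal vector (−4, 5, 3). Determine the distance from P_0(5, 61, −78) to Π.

The plane has equation n·(r − (−5, 8, −10)) = 0, i.e. n·r = 30.
Then n·(5, 61, −78) − 30 = 21.
|n| = √(16 + 25 + 9) = 5√2, so the distance is |21|/(5√2) = 21√2/10.

21/(5√2)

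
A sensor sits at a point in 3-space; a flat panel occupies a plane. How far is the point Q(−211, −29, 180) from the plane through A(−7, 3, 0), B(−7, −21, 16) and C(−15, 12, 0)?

4

AB = (0, −24, 16) and AC = (−8, 9, 0), so a normal is n = AB × AC = (−144, −128, −192).
Then n·(−211, −29, 180) − 624 = −1088.
|n| = √(20736 + 16384 + 36864) = 272, so the distance is |-1088|/272 = 4.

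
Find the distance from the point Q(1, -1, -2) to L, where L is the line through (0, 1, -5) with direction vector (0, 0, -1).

Direction vector d = (0, 0, -1).
AP = (1, -2, 3), and AP × d = (2, 1, 0).
|AP × d|² = 5 and |d|² = 1, so the distance is √5.

√5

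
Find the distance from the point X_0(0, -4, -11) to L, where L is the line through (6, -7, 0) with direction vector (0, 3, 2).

3√17

Direction vector d = (0, 3, 2).
AP = (-6, 3, -11), and AP × d = (39, 12, -18).
|AP × d|² = 1989 and |d|² = 13, so the distance is √(1989/13) = √153 = 3√17.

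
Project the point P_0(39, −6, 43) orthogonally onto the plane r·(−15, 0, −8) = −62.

(-6, -6, 19)

n = (−15, 0, −8), |n|² = 289, and n·P_0 − (-62) = -867.
t = -867/289 = -3, so the foot is P_0 − t·n = (39, −6, 43) − (-3)·(−15, 0, −8) = (−6, −6, 19).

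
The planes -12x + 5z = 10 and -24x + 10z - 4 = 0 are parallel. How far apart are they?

8/13

Divide the second equation by 2 to match normals: -12x + 5z = 2.
With common normal n = (-12, 0, 5) (|n| = 13), the distance is |10 − 2|/|n| = 8/13.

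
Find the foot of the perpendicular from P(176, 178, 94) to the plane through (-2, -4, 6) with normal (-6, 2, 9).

n = (-6, 2, 9), |n|² = 121, and n·P − 58 = 88.
t = 88/121 = 8/11, so the foot is P − t·n = (176, 178, 94) − (8/11)·(-6, 2, 9) = (1984/11, 1942/11, 962/11).

(1984/11, 1942/11, 962/11)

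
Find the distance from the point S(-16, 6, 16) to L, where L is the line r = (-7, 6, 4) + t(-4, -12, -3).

15

Direction vector d = (-4, -12, -3).
AP = (-9, 0, 12), and AP × d = (144, -75, 108).
|AP × d|² = 38025 and |d|² = 169, so the distance is √(38025/169) = √225 = 15.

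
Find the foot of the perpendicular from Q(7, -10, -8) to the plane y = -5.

The perpendicular from Q has direction n = (0, 1, 0): r = (7, -10, -8) + t(0, 1, 0).
Substitute into the plane: n·(Q + tn) = -5 gives -10 + 1t = -5, so t = 5.
Foot = (7, -10, -8) + 5·(0, 1, 0) = (7, -5, -8).

(7, -5, -8)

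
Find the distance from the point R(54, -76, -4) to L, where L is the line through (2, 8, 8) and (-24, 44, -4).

12√10

A direction vector is d = (-26, 36, -12).
AP = (52, -84, -12); AP·d = -4232, |AP|² = 9904, |d|² = 2116.
distance² = |AP|² − (AP·d)²/|d|² = 9904 − 17909824/2116 = 1440, so the distance is 12√10.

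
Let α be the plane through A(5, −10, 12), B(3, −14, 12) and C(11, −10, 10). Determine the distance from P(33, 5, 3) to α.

AB = (−2, −4, 0) and AC = (6, 0, −2), so a normal is n = AB × AC = (8, −4, 24).
d = |8·33 + (-4)·5 + 24·3 − 368| / √(64 + 16 + 576) = |-52| / (4√41) = 13√41/41.

13/√41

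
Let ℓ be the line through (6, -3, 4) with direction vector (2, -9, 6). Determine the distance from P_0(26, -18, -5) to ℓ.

3√65

Direction vector d = (2, -9, 6).
AP = (20, -15, -9), and AP × d = (-171, -138, -150).
|AP × d|² = 70785 and |d|² = 121, so the distance is √(70785/121) = √585 = 3√65.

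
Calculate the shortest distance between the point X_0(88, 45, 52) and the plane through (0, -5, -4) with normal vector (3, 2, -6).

4

The plane has equation n·(r − (0, -5, -4)) = 0, i.e. n·r = 14.
n = (3, 2, -6); n·P − 14 = 28; |n| = 7; distance = 28/7 = 4.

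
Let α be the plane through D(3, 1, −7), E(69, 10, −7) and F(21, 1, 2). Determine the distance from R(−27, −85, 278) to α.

DE = (66, 9, 0) and DF = (18, 0, 9), so a normal is n = DE × DF = (81, −594, −162).
d = |81·(-27) + (-594)·(-85) + (-162)·278 − 783| / √(6561 + 352836 + 26244) = |2484| / 621 = 4.

4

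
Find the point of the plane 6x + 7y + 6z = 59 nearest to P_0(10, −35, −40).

The perpendicular from P_0 has direction n = (6, 7, 6): r = (10, −35, −40) + μ(6, 7, 6).
Substitute into the plane: n·(P_0 + μn) = 59 gives -425 + 121μ = 59, so μ = 4.
Foot = (10, −35, −40) + 4·(6, 7, 6) = (34, −7, −16).

(34, -7, -16)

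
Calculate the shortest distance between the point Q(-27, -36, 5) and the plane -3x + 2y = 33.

Normal vector n = (-3, 2, 0), and n·(-27, -36, 5) - 33 = -24.
|n| = √(9 + 4 + 0) = √13, so the distance is |-24|/√13 = 24/√13.

24/√13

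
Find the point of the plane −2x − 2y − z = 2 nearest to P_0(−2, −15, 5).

n = (−2, −2, −1), |n|² = 9, and n·P_0 − 2 = 27.
t = 27/9 = 3, so the foot is P_0 − t·n = (−2, −15, 5) − 3·(−2, −2, −1) = (4, −9, 8).

(4, -9, 8)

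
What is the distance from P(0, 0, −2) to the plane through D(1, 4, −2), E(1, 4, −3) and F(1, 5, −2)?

1

DE = (0, 0, −1) and DF = (0, 1, 0), so a normal is n = DE × DF = (1, 0, 0).
n = (1, 0, 0); n·P − 1 = -1; |n| = 1; distance = 1/1 = 1.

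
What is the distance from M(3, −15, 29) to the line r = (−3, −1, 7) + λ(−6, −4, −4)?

18√2

Direction vector d = (−6, −4, −4).
AP = (6, −14, 22); AP·d = -68, |AP|² = 716, |d|² = 68.
distance² = |AP|² − (AP·d)²/|d|² = 716 − 4624/68 = 648, so the distance is 18√2.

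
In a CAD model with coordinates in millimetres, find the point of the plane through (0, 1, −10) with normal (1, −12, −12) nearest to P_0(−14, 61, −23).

(-12, 37, -47)

The perpendicular from P_0 has direction n = (1, −12, −12): r = (−14, 61, −23) + μ(1, −12, −12).
Substitute into the plane: n·(P_0 + μn) = 108 gives -470 + 289μ = 108, so μ = 2.
Foot = (−14, 61, −23) + 2·(1, −12, −12) = (−12, 37, −47).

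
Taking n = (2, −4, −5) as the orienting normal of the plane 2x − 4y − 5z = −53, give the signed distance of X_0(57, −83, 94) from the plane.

29√5/15

n·X_0 − (-53) = 29.
|n| = 3√5, so the signed distance is 29√5/15.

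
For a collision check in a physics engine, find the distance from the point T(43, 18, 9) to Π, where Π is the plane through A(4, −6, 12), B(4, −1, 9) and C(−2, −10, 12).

21√38/38

AB = (0, 5, −3) and AC = (−6, −4, 0), so a normal is n = AB × AC = (−12, 18, 30).
n = (−12, 18, 30); n·P − 204 = -126; |n| = 6√38; distance = 126/(6√38) = 21√38/38.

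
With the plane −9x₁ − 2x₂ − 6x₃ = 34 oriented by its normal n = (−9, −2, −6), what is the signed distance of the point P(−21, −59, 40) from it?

3

n·P − 34 = 33.
|n| = 11, so the signed distance is 33/11 = 3.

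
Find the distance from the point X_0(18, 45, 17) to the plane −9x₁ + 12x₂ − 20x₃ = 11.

d = |(-9)·18 + 12·45 + (-20)·17 − 11| / √(81 + 144 + 400) = |27| / 25 = 27/25.

27/25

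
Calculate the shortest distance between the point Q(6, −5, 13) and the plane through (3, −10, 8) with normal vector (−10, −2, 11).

1

The plane has equation n·(r − (3, −10, 8)) = 0, i.e. n·r = 78.
Then n·(6, −5, 13) − 78 = 15.
|n| = √(100 + 4 + 121) = 15, so the distance is |15|/15 = 1.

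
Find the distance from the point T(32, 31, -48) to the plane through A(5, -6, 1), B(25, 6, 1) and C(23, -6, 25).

AB = (20, 12, 0) and AC = (18, 0, 24), so a normal is n = AB × AC = (288, -480, -216).
n = (288, -480, -216); n·P − 4104 = 600; |n| = 600; distance = 600/600 = 1.

1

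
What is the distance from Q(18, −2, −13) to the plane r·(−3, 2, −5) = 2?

5/√38

d = |(-3)·18 + 2·(-2) + (-5)·(-13) − 2| / √(9 + 4 + 25) = |5| / √38 = 5√38/38.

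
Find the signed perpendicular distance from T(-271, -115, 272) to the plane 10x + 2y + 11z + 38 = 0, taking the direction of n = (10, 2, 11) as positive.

6

n·T − (-38) = 90.
|n| = 15, so the signed distance is 90/15 = 6.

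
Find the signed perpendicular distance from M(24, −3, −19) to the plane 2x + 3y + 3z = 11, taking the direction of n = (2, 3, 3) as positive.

-29√22/22

n·M − 11 = -29.
|n| = √22, so the signed distance is -29√22/22.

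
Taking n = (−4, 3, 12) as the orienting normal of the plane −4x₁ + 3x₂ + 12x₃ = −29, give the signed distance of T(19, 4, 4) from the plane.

n·T − (-29) = 13.
|n| = 13, so the signed distance is 13/13 = 1.

1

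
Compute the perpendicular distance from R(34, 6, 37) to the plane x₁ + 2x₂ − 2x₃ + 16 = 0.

4

Normal vector n = (1, 2, −2), and n·(34, 6, 37) − (−16) = −12.
|n| = √(1 + 4 + 4) = 3, so the distance is |-12|/3 = 4.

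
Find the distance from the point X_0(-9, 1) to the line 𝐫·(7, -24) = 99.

d = |7·(-9) + (-24)·1 − 99| / √(49 + 576) = |-186|/25 = 186/25.

186/25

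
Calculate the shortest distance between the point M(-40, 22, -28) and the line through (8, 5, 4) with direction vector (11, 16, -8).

Direction vector d = (11, 16, -8).
AP = (-48, 17, -32), and AP × d = (376, -736, -955).
|AP × d|² = 1595097 and |d|² = 441, so the distance is √(1595097/441) = √3617.

√3617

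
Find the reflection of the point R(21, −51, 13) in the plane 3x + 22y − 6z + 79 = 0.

With n = (3, 22, −6), the signed offset is (n·R − (-79))/|n|² = -1058/529 = -2.
R' = R − 2t·n = (21, −51, 13) − (-4)·(3, 22, −6) = (33, 37, −11).

(33, 37, -11)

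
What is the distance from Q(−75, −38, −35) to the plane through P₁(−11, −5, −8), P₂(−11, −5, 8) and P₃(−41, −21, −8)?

P₁P₂ = (0, 0, 16) and P₁P₃ = (−30, −16, 0), so a normal is n = P₁P₂ × P₁P₃ = (256, −480, 0).
d = |256·(-75) + (-480)·(-38) − (-416)| / √(65536 + 230400 + 0) = |-544| / 544 = 1.

1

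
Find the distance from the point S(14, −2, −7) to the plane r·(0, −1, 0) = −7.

9

Normal vector n = (0, −1, 0), and n·(14, −2, −7) − (−7) = 9.
|n| = √(0 + 1 + 0) = 1, so the distance is |9|/1 = 9.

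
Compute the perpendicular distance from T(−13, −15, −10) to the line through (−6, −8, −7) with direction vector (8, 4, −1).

√26

Direction vector d = (8, 4, −1).
AP = (−7, −7, −3); AP·d = -81, |AP|² = 107, |d|² = 81.
distance² = |AP|² − (AP·d)²/|d|² = 107 − 6561/81 = 26, so the distance is √26.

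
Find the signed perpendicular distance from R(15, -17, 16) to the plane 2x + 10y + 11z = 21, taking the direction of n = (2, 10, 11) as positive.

n·R − 21 = 15.
|n| = 15, so the signed distance is 15/15 = 1.

1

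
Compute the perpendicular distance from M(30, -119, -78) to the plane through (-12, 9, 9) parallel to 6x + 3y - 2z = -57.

6

Parallel planes share the normal n = (6, 3, -2); since (-12, 9, 9) lies on the plane, its equation is 6x + 3y - 2z = -63.
d = |6·30 + 3·(-119) + (-2)·(-78) − (-63)| / √(36 + 9 + 4) = |42| / 7 = 6.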